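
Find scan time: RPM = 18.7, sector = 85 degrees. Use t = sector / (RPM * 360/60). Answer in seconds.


t = 85 / (18.7 * 360) * 60 = 0.76 s

0.76 s


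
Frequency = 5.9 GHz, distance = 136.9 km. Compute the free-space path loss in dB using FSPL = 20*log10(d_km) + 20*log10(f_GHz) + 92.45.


20*log10(136.9) = 42.73
20*log10(5.9) = 15.42
FSPL = 150.6 dB

150.6 dB


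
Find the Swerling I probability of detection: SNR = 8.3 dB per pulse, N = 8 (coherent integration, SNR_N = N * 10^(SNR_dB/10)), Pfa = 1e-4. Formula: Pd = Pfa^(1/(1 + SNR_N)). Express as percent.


SNR_lin = 10^(8.3/10) = 6.76083
SNR_N = 8 * 6.76083 = 54.08664
1/(1 + SNR_N) = 1/55.08664 = 0.0181532
Pd = (1e-4)^0.0181532 = 0.84603
Pd = 84.6%

84.6%


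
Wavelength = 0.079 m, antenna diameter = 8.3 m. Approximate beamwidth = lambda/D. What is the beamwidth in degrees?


BW_rad = 0.079 / 8.3 = 0.009518
BW_deg = 0.55 degrees

0.55 degrees


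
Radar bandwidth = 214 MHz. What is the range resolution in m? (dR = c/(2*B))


dR = 3e8 / (2 * 214000000.0) = 0.7 m

0.7 m


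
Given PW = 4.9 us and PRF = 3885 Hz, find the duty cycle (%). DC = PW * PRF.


DC = 4.9e-6 * 3885 * 100 = 1.9%

1.9%


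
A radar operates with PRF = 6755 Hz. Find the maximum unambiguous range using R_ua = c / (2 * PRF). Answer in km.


R_ua = 3e8 / (2 * 6755) = 22205.8 m = 22.2 km

22.2 km


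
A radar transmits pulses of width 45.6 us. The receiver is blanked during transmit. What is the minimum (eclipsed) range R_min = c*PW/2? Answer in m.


R_min = 3e8 * 45.6e-6 / 2 = 6840.0 m

6840.0 m


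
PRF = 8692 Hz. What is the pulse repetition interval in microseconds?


PRI = 1/8692 = 0.0001150483 s = 115.0 us

115.0 us


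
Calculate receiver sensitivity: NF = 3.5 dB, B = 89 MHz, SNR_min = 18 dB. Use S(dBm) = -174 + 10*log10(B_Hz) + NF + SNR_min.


10*log10(89000000.0) = 79.49
S = -174 + 79.49 + 3.5 + 18 = -73.0 dBm

-73.0 dBm


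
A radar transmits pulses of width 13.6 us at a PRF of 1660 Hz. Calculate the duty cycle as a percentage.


DC = 13.6e-6 * 1660 * 100 = 2.26%

2.26%


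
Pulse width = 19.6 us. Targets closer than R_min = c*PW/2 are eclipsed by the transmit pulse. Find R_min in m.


R_min = 3e8 * 19.6e-6 / 2 = 2940.0 m

2940.0 m


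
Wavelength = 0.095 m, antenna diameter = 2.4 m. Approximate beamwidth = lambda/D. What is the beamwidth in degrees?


BW_rad = 0.095 / 2.4 = 0.039583
BW_deg = 2.27 degrees

2.27 degrees


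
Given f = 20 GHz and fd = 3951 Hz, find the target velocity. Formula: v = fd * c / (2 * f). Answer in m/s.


v = 3951 * 3e8 / (2 * 20000000000.0) = 29.6 m/s

29.6 m/s


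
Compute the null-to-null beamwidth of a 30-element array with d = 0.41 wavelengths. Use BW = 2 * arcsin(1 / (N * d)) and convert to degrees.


1/(N*d) = 1/(30*0.41) = 0.081301
BW = 2*arcsin(0.081301) = 9.3 degrees

9.3 degrees


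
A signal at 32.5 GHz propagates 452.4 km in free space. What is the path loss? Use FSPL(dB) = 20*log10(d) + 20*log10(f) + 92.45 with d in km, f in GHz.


20*log10(452.4) = 53.11
20*log10(32.5) = 30.24
FSPL = 175.8 dB

175.8 dB


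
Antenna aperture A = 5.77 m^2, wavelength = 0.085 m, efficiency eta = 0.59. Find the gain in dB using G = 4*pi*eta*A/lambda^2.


G_linear = 4*pi*0.59*5.77/0.085^2 = 5921.07
G_dB = 10*log10(5921.07) = 37.7 dB

37.7 dB


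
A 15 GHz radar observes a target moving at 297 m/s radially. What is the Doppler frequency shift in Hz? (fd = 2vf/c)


fd = 2 * 297 * 15000000000.0 / 3e8 = 29700.0 Hz

29700.0 Hz


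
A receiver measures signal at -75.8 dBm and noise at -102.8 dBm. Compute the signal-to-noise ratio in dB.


SNR = -75.8 - (-102.8) = 27.0 dB

27.0 dB


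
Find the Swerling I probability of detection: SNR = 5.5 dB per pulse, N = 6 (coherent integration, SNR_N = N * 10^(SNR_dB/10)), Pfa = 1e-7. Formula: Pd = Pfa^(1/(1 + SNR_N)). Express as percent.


SNR_lin = 10^(5.5/10) = 3.54813
SNR_N = 6 * 3.54813 = 21.28878
1/(1 + SNR_N) = 1/22.28878 = 0.0448656
Pd = (1e-7)^0.0448656 = 0.48522
Pd = 48.5%

48.5%


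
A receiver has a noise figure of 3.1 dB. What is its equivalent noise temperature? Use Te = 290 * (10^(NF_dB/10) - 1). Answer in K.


NF_lin = 10^(3.1/10) = 2.041738
Te = 290 * (2.041738 - 1) = 302.1 K

302.1 K


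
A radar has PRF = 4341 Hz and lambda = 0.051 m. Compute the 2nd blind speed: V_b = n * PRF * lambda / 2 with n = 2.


V_blind = 2 * 4341 * 0.051 / 2 = 221.4 m/s

221.4 m/s


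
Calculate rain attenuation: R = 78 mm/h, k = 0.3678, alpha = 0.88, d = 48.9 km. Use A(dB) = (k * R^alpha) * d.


gamma = 0.3678 * 78^0.88 = 17.008068 dB/km
A = 17.008068 * 48.9 = 831.69 dB

831.69 dB


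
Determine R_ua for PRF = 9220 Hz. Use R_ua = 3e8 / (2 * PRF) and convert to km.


R_ua = 3e8 / (2 * 9220) = 16269.0 m = 16.3 km

16.3 km


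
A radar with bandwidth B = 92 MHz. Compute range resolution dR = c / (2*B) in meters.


dR = 3e8 / (2 * 92000000.0) = 1.63 m

1.63 m


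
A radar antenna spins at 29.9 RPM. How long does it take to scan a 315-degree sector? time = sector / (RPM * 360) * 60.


t = 315 / (29.9 * 360) * 60 = 1.76 s

1.76 s


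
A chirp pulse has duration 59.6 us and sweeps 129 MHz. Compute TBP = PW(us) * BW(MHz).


TBP = 59.6 * 129 = 7688.4

7688.4


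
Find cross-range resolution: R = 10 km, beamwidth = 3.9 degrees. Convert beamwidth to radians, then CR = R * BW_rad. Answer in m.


BW_rad = 0.068067841
CR = 10000 * 0.068067841 = 680.7 m

680.7 m


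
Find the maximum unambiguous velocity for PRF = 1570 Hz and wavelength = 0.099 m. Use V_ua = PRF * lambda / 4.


V_ua = 1570 * 0.099 / 4 = 38.9 m/s

38.9 m/s


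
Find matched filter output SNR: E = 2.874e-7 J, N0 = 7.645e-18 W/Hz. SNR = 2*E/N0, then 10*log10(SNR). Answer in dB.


SNR_lin = 2 * 2.874e-7 / 7.645e-18 = 7.519e10
SNR_dB = 10*log10(7.519e10) = 108.8 dB

108.8 dB


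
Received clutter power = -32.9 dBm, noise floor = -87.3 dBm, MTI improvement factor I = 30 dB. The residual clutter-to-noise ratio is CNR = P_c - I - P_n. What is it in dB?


CNR = -32.9 - 30 - (-87.3) = 24.4 dB

24.4 dB


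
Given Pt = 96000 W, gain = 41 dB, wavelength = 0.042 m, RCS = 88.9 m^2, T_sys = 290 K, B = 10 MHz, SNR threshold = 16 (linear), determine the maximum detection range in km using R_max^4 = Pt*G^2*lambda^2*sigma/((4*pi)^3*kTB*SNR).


G_lin = 10^(41/10) = 12589.254118
R^4 = 96000 * 12589.254118^2 * 0.042^2 * 88.9 / ((4*pi)^3 * 1.38e-23 * 290 * 10000000.0 * 16)
R^4 = 1.87778e21 m^4
R_max = (1.87778e21)^(1/4) = 208166.7 m = 208.2 km

208.2 km


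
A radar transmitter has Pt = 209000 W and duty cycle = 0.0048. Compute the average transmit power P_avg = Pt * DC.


P_avg = 209000 * 0.0048 = 1003.2 W

1003.2 W


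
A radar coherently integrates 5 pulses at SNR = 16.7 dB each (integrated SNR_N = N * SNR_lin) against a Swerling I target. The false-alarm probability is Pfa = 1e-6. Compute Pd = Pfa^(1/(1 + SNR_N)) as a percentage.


SNR_lin = 10^(16.7/10) = 46.77351
SNR_N = 5 * 46.77351 = 233.86755
1/(1 + SNR_N) = 1/234.86755 = 0.0042577
Pd = (1e-6)^0.0042577 = 0.94287
Pd = 94.3%

94.3%


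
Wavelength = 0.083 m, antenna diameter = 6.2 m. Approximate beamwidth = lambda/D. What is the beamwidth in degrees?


BW_rad = 0.083 / 6.2 = 0.013387
BW_deg = 0.77 degrees

0.77 degrees


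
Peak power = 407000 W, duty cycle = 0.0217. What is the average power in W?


P_avg = 407000 * 0.0217 = 8831.9 W

8831.9 W


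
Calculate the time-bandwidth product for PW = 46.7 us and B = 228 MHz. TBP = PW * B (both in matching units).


TBP = 46.7 * 228 = 10647.6

10647.6


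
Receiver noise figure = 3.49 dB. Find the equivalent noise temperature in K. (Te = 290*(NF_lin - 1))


NF_lin = 10^(3.49/10) = 2.233572
Te = 290 * (2.233572 - 1) = 357.7 K

357.7 K


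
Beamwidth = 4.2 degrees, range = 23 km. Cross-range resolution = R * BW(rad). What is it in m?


BW_rad = 0.073303829
CR = 23000 * 0.073303829 = 1686.0 m

1686.0 m


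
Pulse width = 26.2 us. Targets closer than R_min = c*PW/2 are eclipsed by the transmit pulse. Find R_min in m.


R_min = 3e8 * 26.2e-6 / 2 = 3930.0 m

3930.0 m


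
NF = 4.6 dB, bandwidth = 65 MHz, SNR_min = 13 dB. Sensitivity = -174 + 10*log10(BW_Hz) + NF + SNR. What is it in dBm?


10*log10(65000000.0) = 78.13
S = -174 + 78.13 + 4.6 + 13 = -78.3 dBm

-78.3 dBm


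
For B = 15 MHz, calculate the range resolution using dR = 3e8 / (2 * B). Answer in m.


dR = 3e8 / (2 * 15000000.0) = 10.0 m

10.0 m


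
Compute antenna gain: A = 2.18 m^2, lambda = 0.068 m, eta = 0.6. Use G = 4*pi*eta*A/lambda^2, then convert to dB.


G_linear = 4*pi*0.6*2.18/0.068^2 = 3554.67
G_dB = 10*log10(3554.67) = 35.5 dB

35.5 dB


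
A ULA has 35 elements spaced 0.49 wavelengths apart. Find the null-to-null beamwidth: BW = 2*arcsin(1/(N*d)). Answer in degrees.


1/(N*d) = 1/(35*0.49) = 0.058309
BW = 2*arcsin(0.058309) = 6.7 degrees

6.7 degrees


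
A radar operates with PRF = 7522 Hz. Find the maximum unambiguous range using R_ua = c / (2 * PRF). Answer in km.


R_ua = 3e8 / (2 * 7522) = 19941.5 m = 19.9 km

19.9 km


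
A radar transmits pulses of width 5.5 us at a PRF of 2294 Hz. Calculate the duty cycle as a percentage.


DC = 5.5e-6 * 2294 * 100 = 1.26%

1.26%


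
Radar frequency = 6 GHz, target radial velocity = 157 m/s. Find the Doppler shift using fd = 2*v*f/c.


fd = 2 * 157 * 6000000000.0 / 3e8 = 6280.0 Hz

6280.0 Hz


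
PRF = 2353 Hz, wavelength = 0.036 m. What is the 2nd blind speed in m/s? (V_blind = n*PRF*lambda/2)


V_blind = 2 * 2353 * 0.036 / 2 = 84.7 m/s

84.7 m/s


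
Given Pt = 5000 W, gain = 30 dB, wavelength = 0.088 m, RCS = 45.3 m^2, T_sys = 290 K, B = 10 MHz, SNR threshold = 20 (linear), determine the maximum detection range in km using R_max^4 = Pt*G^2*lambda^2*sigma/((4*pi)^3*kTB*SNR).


G_lin = 10^(30/10) = 1000.0
R^4 = 5000 * 1000.0^2 * 0.088^2 * 45.3 / ((4*pi)^3 * 1.38e-23 * 290 * 10000000.0 * 20)
R^4 = 1.10432e18 m^4
R_max = (1.10432e18)^(1/4) = 32417.1 m = 32.4 km

32.4 km


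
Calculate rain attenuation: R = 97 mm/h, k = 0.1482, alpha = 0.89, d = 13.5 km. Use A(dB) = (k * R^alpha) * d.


gamma = 0.1482 * 97^0.89 = 8.691106 dB/km
A = 8.691106 * 13.5 = 117.33 dB

117.33 dB


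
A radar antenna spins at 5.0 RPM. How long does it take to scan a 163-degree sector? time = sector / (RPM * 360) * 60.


t = 163 / (5.0 * 360) * 60 = 5.43 s

5.43 s


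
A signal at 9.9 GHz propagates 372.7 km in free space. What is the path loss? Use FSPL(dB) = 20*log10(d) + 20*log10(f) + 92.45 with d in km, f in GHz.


20*log10(372.7) = 51.43
20*log10(9.9) = 19.91
FSPL = 163.8 dB

163.8 dB


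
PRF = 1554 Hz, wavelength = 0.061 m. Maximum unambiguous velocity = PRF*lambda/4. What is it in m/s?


V_ua = 1554 * 0.061 / 4 = 23.7 m/s

23.7 m/s


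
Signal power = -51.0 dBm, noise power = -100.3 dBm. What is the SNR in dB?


SNR = -51.0 - (-100.3) = 49.3 dB

49.3 dB


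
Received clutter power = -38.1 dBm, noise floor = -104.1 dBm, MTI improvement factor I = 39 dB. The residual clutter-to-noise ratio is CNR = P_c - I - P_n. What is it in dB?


CNR = -38.1 - 39 - (-104.1) = 27.0 dB

27.0 dB


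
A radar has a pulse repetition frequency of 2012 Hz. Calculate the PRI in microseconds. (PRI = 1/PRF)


PRI = 1/2012 = 0.0004970179 s = 497.0 us

497.0 us


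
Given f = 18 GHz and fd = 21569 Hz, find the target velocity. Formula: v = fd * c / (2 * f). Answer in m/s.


v = 21569 * 3e8 / (2 * 18000000000.0) = 179.7 m/s

179.7 m/s


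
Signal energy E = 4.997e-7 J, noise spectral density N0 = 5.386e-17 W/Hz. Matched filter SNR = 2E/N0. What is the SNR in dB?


SNR_lin = 2 * 4.997e-7 / 5.386e-17 = 1.856e10
SNR_dB = 10*log10(1.856e10) = 102.7 dB

102.7 dB


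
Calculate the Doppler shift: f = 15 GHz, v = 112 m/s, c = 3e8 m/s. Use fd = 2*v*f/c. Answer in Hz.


fd = 2 * 112 * 15000000000.0 / 3e8 = 11200.0 Hz

11200.0 Hz


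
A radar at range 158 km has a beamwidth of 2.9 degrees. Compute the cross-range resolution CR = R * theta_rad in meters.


BW_rad = 0.050614548
CR = 158000 * 0.050614548 = 7997.1 m

7997.1 m


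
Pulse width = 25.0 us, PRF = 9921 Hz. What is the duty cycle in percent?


DC = 25.0e-6 * 9921 * 100 = 24.8%

24.8%


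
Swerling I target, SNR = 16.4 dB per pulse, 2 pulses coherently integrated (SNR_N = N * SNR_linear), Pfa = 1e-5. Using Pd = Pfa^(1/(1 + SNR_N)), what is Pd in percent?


SNR_lin = 10^(16.4/10) = 43.65158
SNR_N = 2 * 43.65158 = 87.30316
1/(1 + SNR_N) = 1/88.30316 = 0.0113246
Pd = (1e-5)^0.0113246 = 0.87776
Pd = 87.8%

87.8%


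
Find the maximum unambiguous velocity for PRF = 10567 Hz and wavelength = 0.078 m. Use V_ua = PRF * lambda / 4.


V_ua = 10567 * 0.078 / 4 = 206.1 m/s

206.1 m/s


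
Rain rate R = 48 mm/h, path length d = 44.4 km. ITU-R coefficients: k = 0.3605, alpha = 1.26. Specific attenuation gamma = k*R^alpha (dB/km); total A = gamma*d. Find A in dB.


gamma = 0.3605 * 48^1.26 = 47.344467 dB/km
A = 47.344467 * 44.4 = 2102.09 dB

2102.09 dB


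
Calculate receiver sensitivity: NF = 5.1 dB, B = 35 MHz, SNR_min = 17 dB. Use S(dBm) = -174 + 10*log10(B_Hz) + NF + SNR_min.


10*log10(35000000.0) = 75.44
S = -174 + 75.44 + 5.1 + 17 = -76.5 dBm

-76.5 dBm


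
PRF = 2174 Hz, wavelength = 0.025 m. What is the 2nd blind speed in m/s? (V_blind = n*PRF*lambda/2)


V_blind = 2 * 2174 * 0.025 / 2 = 54.4 m/s

54.4 m/s


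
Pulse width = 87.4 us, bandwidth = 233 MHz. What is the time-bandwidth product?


TBP = 87.4 * 233 = 20364.2

20364.2


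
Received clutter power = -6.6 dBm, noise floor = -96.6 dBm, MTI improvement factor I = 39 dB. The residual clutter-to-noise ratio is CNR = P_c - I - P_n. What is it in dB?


CNR = -6.6 - 39 - (-96.6) = 51.0 dB

51.0 dB


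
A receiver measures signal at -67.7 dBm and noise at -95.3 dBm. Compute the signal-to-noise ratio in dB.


SNR = -67.7 - (-95.3) = 27.6 dB

27.6 dB


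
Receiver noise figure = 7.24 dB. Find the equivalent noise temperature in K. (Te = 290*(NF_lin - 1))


NF_lin = 10^(7.24/10) = 5.296634
Te = 290 * (5.296634 - 1) = 1246.0 K

1246.0 K


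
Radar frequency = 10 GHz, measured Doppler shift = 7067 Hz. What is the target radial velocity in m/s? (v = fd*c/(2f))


v = 7067 * 3e8 / (2 * 10000000000.0) = 106.0 m/s

106.0 m/s


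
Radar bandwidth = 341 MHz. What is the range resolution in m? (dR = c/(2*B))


dR = 3e8 / (2 * 341000000.0) = 0.44 m

0.44 m


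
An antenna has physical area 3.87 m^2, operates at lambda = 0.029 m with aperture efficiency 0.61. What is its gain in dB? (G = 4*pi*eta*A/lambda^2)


G_linear = 4*pi*0.61*3.87/0.029^2 = 35274.0
G_dB = 10*log10(35274.0) = 45.5 dB

45.5 dB


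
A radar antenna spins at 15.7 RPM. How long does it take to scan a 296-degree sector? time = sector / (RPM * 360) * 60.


t = 296 / (15.7 * 360) * 60 = 3.14 s

3.14 s


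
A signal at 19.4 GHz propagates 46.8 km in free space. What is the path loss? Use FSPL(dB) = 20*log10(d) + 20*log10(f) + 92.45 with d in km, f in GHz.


20*log10(46.8) = 33.4
20*log10(19.4) = 25.76
FSPL = 151.6 dB

151.6 dB


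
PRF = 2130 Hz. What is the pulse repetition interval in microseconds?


PRI = 1/2130 = 0.0004694836 s = 469.5 us

469.5 us


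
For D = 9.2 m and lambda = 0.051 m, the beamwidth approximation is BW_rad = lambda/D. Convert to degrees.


BW_rad = 0.051 / 9.2 = 0.005543
BW_deg = 0.32 degrees

0.32 degrees


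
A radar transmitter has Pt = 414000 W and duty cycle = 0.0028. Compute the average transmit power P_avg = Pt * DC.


P_avg = 414000 * 0.0028 = 1159.2 W

1159.2 W


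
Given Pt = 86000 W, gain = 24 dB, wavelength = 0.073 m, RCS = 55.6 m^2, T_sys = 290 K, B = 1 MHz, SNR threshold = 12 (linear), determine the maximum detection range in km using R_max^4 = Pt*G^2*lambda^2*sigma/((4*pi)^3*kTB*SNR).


G_lin = 10^(24/10) = 251.188643
R^4 = 86000 * 251.188643^2 * 0.073^2 * 55.6 / ((4*pi)^3 * 1.38e-23 * 290 * 1000000.0 * 12)
R^4 = 1.68706e19 m^4
R_max = (1.68706e19)^(1/4) = 64088.9 m = 64.1 km

64.1 km


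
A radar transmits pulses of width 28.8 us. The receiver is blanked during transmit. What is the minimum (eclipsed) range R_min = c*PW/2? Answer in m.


R_min = 3e8 * 28.8e-6 / 2 = 4320.0 m

4320.0 m


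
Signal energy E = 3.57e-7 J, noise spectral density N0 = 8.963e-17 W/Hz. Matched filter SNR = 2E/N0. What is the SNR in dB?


SNR_lin = 2 * 3.57e-7 / 8.963e-17 = 7.966e9
SNR_dB = 10*log10(7.966e9) = 99.0 dB

99.0 dB


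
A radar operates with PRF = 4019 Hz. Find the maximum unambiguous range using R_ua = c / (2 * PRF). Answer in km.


R_ua = 3e8 / (2 * 4019) = 37322.7 m = 37.3 km

37.3 km


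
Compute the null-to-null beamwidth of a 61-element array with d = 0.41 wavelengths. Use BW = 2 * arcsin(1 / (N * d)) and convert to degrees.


1/(N*d) = 1/(61*0.41) = 0.039984
BW = 2*arcsin(0.039984) = 4.6 degrees

4.6 degrees


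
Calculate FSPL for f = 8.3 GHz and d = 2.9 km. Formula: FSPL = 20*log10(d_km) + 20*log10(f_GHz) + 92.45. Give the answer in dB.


20*log10(2.9) = 9.25
20*log10(8.3) = 18.38
FSPL = 120.1 dB

120.1 dB


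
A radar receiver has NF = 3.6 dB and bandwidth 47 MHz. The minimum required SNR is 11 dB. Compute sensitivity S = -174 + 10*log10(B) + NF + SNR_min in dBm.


10*log10(47000000.0) = 76.72
S = -174 + 76.72 + 3.6 + 11 = -82.7 dBm

-82.7 dBm


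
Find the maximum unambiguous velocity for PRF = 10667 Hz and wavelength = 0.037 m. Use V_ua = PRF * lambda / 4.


V_ua = 10667 * 0.037 / 4 = 98.7 m/s

98.7 m/s


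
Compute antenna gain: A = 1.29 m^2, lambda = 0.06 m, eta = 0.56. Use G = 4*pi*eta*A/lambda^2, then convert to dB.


G_linear = 4*pi*0.56*1.29/0.06^2 = 2521.65
G_dB = 10*log10(2521.65) = 34.0 dB

34.0 dB


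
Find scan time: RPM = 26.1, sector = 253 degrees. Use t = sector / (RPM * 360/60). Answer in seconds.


t = 253 / (26.1 * 360) * 60 = 1.62 s

1.62 s


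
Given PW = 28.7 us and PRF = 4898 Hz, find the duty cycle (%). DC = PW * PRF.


DC = 28.7e-6 * 4898 * 100 = 14.06%

14.06%


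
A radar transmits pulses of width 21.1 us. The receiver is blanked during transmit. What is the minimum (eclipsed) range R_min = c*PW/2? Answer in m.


R_min = 3e8 * 21.1e-6 / 2 = 3165.0 m

3165.0 m


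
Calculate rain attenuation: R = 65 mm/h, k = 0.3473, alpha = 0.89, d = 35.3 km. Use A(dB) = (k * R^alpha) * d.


gamma = 0.3473 * 65^0.89 = 14.262566 dB/km
A = 14.262566 * 35.3 = 503.47 dB

503.47 dB


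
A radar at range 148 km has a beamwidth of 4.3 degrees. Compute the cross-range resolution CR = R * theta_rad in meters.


BW_rad = 0.075049158
CR = 148000 * 0.075049158 = 11107.3 m

11107.3 m


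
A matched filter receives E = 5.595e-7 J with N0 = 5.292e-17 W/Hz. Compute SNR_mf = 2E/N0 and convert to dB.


SNR_lin = 2 * 5.595e-7 / 5.292e-17 = 2.115e10
SNR_dB = 10*log10(2.115e10) = 103.3 dB

103.3 dB


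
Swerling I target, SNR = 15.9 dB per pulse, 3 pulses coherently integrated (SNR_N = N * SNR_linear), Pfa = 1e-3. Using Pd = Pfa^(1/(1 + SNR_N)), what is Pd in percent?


SNR_lin = 10^(15.9/10) = 38.90451
SNR_N = 3 * 38.90451 = 116.71353
1/(1 + SNR_N) = 1/117.71353 = 0.0084952
Pd = (1e-3)^0.0084952 = 0.94301
Pd = 94.3%

94.3%


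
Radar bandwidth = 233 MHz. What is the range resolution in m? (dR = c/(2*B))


dR = 3e8 / (2 * 233000000.0) = 0.64 m

0.64 m


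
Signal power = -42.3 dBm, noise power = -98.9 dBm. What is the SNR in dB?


SNR = -42.3 - (-98.9) = 56.6 dB

56.6 dB


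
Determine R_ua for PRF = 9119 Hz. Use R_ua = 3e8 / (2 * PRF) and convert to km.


R_ua = 3e8 / (2 * 9119) = 16449.2 m = 16.4 km

16.4 km


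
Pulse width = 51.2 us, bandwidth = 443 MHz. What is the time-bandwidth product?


TBP = 51.2 * 443 = 22681.6

22681.6


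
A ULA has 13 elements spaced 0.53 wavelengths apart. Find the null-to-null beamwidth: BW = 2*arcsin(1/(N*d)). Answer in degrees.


1/(N*d) = 1/(13*0.53) = 0.145138
BW = 2*arcsin(0.145138) = 16.7 degrees

16.7 degrees


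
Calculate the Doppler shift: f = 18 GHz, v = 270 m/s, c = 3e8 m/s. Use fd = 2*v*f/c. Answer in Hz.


fd = 2 * 270 * 18000000000.0 / 3e8 = 32400.0 Hz

32400.0 Hz


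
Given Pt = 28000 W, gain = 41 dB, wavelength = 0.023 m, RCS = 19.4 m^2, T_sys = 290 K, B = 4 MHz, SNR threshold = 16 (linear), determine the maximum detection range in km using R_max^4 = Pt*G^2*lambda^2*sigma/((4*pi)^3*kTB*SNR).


G_lin = 10^(41/10) = 12589.254118
R^4 = 28000 * 12589.254118^2 * 0.023^2 * 19.4 / ((4*pi)^3 * 1.38e-23 * 290 * 4000000.0 * 16)
R^4 = 8.96043e19 m^4
R_max = (8.96043e19)^(1/4) = 97293.1 m = 97.3 km

97.3 km


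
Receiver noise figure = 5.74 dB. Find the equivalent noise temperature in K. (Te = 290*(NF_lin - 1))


NF_lin = 10^(5.74/10) = 3.74973
Te = 290 * (3.74973 - 1) = 797.4 K

797.4 K


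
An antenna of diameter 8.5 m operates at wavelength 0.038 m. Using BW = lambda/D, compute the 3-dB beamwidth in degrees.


BW_rad = 0.038 / 8.5 = 0.004471
BW_deg = 0.26 degrees

0.26 degrees


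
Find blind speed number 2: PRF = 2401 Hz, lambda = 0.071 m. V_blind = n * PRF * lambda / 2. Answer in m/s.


V_blind = 2 * 2401 * 0.071 / 2 = 170.5 m/s

170.5 m/s


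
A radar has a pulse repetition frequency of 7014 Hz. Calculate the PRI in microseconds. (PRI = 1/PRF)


PRI = 1/7014 = 0.000142572 s = 142.6 us

142.6 us


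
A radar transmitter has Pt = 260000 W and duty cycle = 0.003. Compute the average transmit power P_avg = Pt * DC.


P_avg = 260000 * 0.003 = 780.0 W

780.0 W


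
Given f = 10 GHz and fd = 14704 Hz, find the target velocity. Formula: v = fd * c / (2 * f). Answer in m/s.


v = 14704 * 3e8 / (2 * 10000000000.0) = 220.6 m/s

220.6 m/s


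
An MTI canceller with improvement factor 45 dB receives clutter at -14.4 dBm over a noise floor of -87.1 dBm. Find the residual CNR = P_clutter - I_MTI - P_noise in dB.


CNR = -14.4 - 45 - (-87.1) = 27.7 dB

27.7 dB


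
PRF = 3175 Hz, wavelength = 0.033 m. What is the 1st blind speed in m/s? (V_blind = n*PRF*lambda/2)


V_blind = 1 * 3175 * 0.033 / 2 = 52.4 m/s

52.4 m/s


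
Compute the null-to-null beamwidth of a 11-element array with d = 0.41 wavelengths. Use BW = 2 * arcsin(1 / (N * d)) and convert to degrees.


1/(N*d) = 1/(11*0.41) = 0.221729
BW = 2*arcsin(0.221729) = 25.6 degrees

25.6 degrees


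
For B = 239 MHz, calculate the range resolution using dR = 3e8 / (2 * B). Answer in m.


dR = 3e8 / (2 * 239000000.0) = 0.63 m

0.63 m


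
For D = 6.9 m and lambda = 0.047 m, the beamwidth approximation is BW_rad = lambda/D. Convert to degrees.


BW_rad = 0.047 / 6.9 = 0.006812
BW_deg = 0.39 degrees

0.39 degrees


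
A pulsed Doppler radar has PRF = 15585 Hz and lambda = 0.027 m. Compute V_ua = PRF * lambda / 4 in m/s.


V_ua = 15585 * 0.027 / 4 = 105.2 m/s

105.2 m/s


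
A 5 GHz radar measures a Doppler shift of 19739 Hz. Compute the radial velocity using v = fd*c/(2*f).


v = 19739 * 3e8 / (2 * 5000000000.0) = 592.2 m/s

592.2 m/s


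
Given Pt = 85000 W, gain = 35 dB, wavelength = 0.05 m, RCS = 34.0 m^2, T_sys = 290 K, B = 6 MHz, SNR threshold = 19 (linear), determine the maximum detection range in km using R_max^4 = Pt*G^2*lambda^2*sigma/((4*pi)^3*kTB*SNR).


G_lin = 10^(35/10) = 3162.27766
R^4 = 85000 * 3162.27766^2 * 0.05^2 * 34.0 / ((4*pi)^3 * 1.38e-23 * 290 * 6000000.0 * 19)
R^4 = 7.98043e19 m^4
R_max = (7.98043e19)^(1/4) = 94516.3 m = 94.5 km

94.5 km


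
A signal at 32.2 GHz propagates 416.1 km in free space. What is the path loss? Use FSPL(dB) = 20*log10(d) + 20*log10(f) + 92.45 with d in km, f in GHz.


20*log10(416.1) = 52.38
20*log10(32.2) = 30.16
FSPL = 175.0 dB

175.0 dB


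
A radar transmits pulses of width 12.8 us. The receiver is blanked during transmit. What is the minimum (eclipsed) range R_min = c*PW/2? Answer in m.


R_min = 3e8 * 12.8e-6 / 2 = 1920.0 m

1920.0 m


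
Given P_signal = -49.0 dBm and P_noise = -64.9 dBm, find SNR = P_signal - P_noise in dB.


SNR = -49.0 - (-64.9) = 15.9 dB

15.9 dB


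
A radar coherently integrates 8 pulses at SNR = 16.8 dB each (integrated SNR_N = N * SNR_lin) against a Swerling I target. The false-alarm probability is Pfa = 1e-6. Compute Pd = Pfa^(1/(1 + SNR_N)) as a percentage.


SNR_lin = 10^(16.8/10) = 47.86301
SNR_N = 8 * 47.86301 = 382.90408
1/(1 + SNR_N) = 1/383.90408 = 0.0026048
Pd = (1e-6)^0.0026048 = 0.96465
Pd = 96.5%

96.5%


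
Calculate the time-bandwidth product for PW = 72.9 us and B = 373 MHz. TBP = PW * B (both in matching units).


TBP = 72.9 * 373 = 27191.7

27191.7


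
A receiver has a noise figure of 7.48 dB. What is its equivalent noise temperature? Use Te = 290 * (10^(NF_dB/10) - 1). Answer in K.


NF_lin = 10^(7.48/10) = 5.597576
Te = 290 * (5.597576 - 1) = 1333.3 K

1333.3 K


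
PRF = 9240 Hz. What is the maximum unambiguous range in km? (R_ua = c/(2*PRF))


R_ua = 3e8 / (2 * 9240) = 16233.8 m = 16.2 km

16.2 km


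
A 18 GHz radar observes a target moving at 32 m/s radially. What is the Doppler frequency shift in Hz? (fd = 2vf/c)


fd = 2 * 32 * 18000000000.0 / 3e8 = 3840.0 Hz

3840.0 Hz


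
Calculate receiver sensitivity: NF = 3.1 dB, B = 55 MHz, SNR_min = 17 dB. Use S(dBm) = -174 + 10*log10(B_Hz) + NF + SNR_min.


10*log10(55000000.0) = 77.4
S = -174 + 77.4 + 3.1 + 17 = -76.5 dBm

-76.5 dBm


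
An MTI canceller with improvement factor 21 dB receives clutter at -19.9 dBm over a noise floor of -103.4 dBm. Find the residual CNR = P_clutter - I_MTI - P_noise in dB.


CNR = -19.9 - 21 - (-103.4) = 62.5 dB

62.5 dB


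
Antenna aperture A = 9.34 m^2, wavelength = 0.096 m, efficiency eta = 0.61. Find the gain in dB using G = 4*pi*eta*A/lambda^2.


G_linear = 4*pi*0.61*9.34/0.096^2 = 7768.62
G_dB = 10*log10(7768.62) = 38.9 dB

38.9 dB


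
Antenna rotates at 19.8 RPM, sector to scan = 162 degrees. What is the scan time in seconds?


t = 162 / (19.8 * 360) * 60 = 1.36 s

1.36 s


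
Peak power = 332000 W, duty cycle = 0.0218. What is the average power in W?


P_avg = 332000 * 0.0218 = 7237.6 W

7237.6 W


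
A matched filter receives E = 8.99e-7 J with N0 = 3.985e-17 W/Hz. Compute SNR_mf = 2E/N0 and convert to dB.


SNR_lin = 2 * 8.99e-7 / 3.985e-17 = 4.512e10
SNR_dB = 10*log10(4.512e10) = 106.5 dB

106.5 dB


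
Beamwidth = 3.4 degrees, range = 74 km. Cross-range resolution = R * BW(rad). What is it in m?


BW_rad = 0.059341195
CR = 74000 * 0.059341195 = 4391.2 m

4391.2 m


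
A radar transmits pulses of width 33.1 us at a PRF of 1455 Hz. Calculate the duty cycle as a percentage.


DC = 33.1e-6 * 1455 * 100 = 4.82%

4.82%


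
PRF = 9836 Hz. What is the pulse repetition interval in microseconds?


PRI = 1/9836 = 0.0001016673 s = 101.7 us

101.7 us


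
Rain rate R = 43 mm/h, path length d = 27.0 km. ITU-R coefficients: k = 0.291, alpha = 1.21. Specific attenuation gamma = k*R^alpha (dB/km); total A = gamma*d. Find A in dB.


gamma = 0.291 * 43^1.21 = 27.56702 dB/km
A = 27.56702 * 27.0 = 744.31 dB

744.31 dB


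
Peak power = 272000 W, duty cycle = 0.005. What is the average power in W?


P_avg = 272000 * 0.005 = 1360.0 W

1360.0 W


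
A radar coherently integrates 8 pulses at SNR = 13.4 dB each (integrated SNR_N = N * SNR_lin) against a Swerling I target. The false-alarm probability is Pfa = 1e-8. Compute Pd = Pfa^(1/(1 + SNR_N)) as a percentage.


SNR_lin = 10^(13.4/10) = 21.87762
SNR_N = 8 * 21.87762 = 175.02096
1/(1 + SNR_N) = 1/176.02096 = 0.0056811
Pd = (1e-8)^0.0056811 = 0.90064
Pd = 90.1%

90.1%


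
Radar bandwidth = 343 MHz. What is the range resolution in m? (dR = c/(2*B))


dR = 3e8 / (2 * 343000000.0) = 0.44 m

0.44 m


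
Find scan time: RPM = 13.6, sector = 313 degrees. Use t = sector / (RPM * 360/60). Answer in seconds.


t = 313 / (13.6 * 360) * 60 = 3.84 s

3.84 s


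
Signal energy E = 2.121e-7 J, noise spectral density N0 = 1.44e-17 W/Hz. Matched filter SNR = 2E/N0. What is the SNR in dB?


SNR_lin = 2 * 2.121e-7 / 1.44e-17 = 2.946e10
SNR_dB = 10*log10(2.946e10) = 104.7 dB

104.7 dB


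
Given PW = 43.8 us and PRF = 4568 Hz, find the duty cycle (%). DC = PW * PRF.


DC = 43.8e-6 * 4568 * 100 = 20.01%

20.01%


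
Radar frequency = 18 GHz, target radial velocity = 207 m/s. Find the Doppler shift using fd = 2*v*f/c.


fd = 2 * 207 * 18000000000.0 / 3e8 = 24840.0 Hz

24840.0 Hz


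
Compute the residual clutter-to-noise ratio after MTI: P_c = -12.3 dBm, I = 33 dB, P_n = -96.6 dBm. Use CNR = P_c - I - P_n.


CNR = -12.3 - 33 - (-96.6) = 51.3 dB

51.3 dB


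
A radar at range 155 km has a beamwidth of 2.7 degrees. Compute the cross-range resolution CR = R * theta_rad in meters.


BW_rad = 0.04712389
CR = 155000 * 0.04712389 = 7304.2 m

7304.2 m


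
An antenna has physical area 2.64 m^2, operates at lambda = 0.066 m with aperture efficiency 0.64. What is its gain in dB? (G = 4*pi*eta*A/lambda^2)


G_linear = 4*pi*0.64*2.64/0.066^2 = 4874.23
G_dB = 10*log10(4874.23) = 36.9 dB

36.9 dB


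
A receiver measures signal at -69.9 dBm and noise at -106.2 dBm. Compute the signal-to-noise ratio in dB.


SNR = -69.9 - (-106.2) = 36.3 dB

36.3 dB


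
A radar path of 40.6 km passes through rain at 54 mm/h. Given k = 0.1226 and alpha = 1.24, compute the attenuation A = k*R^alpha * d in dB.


gamma = 0.1226 * 54^1.24 = 17.244823 dB/km
A = 17.244823 * 40.6 = 700.14 dB

700.14 dB


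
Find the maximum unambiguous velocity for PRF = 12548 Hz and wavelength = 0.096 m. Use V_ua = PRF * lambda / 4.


V_ua = 12548 * 0.096 / 4 = 301.2 m/s

301.2 m/s


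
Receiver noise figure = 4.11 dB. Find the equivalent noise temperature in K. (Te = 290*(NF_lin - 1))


NF_lin = 10^(4.11/10) = 2.576321
Te = 290 * (2.576321 - 1) = 457.1 K

457.1 K


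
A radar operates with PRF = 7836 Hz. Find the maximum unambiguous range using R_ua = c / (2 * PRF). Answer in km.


R_ua = 3e8 / (2 * 7836) = 19142.4 m = 19.1 km

19.1 km


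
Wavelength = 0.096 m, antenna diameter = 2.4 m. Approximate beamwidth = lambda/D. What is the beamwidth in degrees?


BW_rad = 0.096 / 2.4 = 0.04
BW_deg = 2.29 degrees

2.29 degrees


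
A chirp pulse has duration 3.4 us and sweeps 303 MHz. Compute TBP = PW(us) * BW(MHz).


TBP = 3.4 * 303 = 1030.2

1030.2


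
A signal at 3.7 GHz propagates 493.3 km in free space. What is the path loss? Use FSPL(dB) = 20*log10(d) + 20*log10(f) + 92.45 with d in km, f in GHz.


20*log10(493.3) = 53.86
20*log10(3.7) = 11.36
FSPL = 157.7 dB

157.7 dB


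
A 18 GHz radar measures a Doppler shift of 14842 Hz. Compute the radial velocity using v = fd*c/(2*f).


v = 14842 * 3e8 / (2 * 18000000000.0) = 123.7 m/s

123.7 m/s


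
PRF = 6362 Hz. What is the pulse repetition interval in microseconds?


PRI = 1/6362 = 0.0001571833 s = 157.2 us

157.2 us


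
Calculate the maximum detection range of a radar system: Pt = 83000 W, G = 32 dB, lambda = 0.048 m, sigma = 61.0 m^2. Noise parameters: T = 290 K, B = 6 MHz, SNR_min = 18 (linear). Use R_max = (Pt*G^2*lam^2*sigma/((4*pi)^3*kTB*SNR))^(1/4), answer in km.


G_lin = 10^(32/10) = 1584.893192
R^4 = 83000 * 1584.893192^2 * 0.048^2 * 61.0 / ((4*pi)^3 * 1.38e-23 * 290 * 6000000.0 * 18)
R^4 = 3.41633e19 m^4
R_max = (3.41633e19)^(1/4) = 76452.2 m = 76.5 km

76.5 km


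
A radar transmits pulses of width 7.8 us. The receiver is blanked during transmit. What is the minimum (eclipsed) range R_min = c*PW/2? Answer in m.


R_min = 3e8 * 7.8e-6 / 2 = 1170.0 m

1170.0 m


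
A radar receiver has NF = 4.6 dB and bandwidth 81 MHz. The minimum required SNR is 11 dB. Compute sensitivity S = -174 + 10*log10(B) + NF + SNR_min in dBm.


10*log10(81000000.0) = 79.08
S = -174 + 79.08 + 4.6 + 11 = -79.3 dBm

-79.3 dBm


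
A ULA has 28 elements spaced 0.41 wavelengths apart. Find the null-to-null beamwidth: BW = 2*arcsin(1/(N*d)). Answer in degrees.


1/(N*d) = 1/(28*0.41) = 0.087108
BW = 2*arcsin(0.087108) = 10.0 degrees

10.0 degrees


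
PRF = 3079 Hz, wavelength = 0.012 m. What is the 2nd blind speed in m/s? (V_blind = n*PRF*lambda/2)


V_blind = 2 * 3079 * 0.012 / 2 = 36.9 m/s

36.9 m/s


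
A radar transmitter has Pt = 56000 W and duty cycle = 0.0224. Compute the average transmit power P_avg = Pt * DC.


P_avg = 56000 * 0.0224 = 1254.4 W

1254.4 W


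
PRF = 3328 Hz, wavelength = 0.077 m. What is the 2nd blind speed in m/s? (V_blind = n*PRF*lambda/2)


V_blind = 2 * 3328 * 0.077 / 2 = 256.3 m/s

256.3 m/s


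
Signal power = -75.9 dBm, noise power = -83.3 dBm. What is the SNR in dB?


SNR = -75.9 - (-83.3) = 7.4 dB

7.4 dB


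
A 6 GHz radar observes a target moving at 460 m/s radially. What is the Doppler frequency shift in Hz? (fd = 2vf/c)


fd = 2 * 460 * 6000000000.0 / 3e8 = 18400.0 Hz

18400.0 Hz


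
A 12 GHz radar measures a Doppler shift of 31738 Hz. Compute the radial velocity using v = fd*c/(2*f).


v = 31738 * 3e8 / (2 * 12000000000.0) = 396.7 m/s

396.7 m/s


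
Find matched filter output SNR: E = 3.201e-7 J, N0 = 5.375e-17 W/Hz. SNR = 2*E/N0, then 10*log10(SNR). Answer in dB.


SNR_lin = 2 * 3.201e-7 / 5.375e-17 = 1.191e10
SNR_dB = 10*log10(1.191e10) = 100.8 dB

100.8 dB


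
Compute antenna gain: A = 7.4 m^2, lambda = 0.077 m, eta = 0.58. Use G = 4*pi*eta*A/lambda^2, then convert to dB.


G_linear = 4*pi*0.58*7.4/0.077^2 = 9096.79
G_dB = 10*log10(9096.79) = 39.6 dB

39.6 dB


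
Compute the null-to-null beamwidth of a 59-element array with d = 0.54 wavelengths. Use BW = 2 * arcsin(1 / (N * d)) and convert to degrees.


1/(N*d) = 1/(59*0.54) = 0.031387
BW = 2*arcsin(0.031387) = 3.6 degrees

3.6 degrees


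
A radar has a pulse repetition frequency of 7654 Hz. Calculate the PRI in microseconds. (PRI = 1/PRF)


PRI = 1/7654 = 0.0001306506 s = 130.7 us

130.7 us


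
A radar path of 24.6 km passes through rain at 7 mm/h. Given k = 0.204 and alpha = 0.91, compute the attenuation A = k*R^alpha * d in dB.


gamma = 0.204 * 7^0.91 = 1.198587 dB/km
A = 1.198587 * 24.6 = 29.49 dB

29.49 dB


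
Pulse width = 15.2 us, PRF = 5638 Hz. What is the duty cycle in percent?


DC = 15.2e-6 * 5638 * 100 = 8.57%

8.57%


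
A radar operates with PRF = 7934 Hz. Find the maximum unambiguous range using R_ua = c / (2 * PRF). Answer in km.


R_ua = 3e8 / (2 * 7934) = 18906.0 m = 18.9 km

18.9 km


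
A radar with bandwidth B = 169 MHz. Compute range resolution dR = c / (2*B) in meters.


dR = 3e8 / (2 * 169000000.0) = 0.89 m

0.89 m


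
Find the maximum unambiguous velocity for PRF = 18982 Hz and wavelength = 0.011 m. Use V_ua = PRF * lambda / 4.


V_ua = 18982 * 0.011 / 4 = 52.2 m/s

52.2 m/s


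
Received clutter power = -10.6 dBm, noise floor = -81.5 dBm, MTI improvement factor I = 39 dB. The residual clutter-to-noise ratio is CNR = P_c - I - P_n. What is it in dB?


CNR = -10.6 - 39 - (-81.5) = 31.9 dB

31.9 dB


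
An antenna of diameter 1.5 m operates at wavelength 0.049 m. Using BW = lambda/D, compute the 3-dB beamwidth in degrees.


BW_rad = 0.049 / 1.5 = 0.032667
BW_deg = 1.87 degrees

1.87 degrees


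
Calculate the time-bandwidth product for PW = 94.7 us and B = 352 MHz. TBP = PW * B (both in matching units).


TBP = 94.7 * 352 = 33334.4

33334.4


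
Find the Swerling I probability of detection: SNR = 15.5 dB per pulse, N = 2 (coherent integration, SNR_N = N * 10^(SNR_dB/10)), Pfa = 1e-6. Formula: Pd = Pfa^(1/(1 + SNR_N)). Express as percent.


SNR_lin = 10^(15.5/10) = 35.48134
SNR_N = 2 * 35.48134 = 70.96268
1/(1 + SNR_N) = 1/71.96268 = 0.0138961
Pd = (1e-6)^0.0138961 = 0.82532
Pd = 82.5%

82.5%


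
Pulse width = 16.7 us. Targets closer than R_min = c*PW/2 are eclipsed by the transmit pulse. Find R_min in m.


R_min = 3e8 * 16.7e-6 / 2 = 2505.0 m

2505.0 m


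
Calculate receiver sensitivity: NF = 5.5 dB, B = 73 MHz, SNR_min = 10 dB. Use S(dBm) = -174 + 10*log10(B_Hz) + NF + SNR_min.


10*log10(73000000.0) = 78.63
S = -174 + 78.63 + 5.5 + 10 = -79.9 dBm

-79.9 dBm


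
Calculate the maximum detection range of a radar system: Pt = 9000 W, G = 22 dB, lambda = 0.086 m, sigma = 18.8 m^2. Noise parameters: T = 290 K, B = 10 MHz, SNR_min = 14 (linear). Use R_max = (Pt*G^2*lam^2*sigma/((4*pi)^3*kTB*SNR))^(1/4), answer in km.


G_lin = 10^(22/10) = 158.489319
R^4 = 9000 * 158.489319^2 * 0.086^2 * 18.8 / ((4*pi)^3 * 1.38e-23 * 290 * 10000000.0 * 14)
R^4 = 2.82724e16 m^4
R_max = (2.82724e16)^(1/4) = 12967.0 m = 13.0 km

13.0 km


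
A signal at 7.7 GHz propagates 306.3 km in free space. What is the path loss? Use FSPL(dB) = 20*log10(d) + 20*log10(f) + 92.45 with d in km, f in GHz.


20*log10(306.3) = 49.72
20*log10(7.7) = 17.73
FSPL = 159.9 dB

159.9 dB


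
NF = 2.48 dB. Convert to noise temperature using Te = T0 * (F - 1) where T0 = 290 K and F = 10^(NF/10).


NF_lin = 10^(2.48/10) = 1.770109
Te = 290 * (1.770109 - 1) = 223.3 K

223.3 K


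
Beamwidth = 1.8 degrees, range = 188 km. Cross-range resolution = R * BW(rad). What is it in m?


BW_rad = 0.031415927
CR = 188000 * 0.031415927 = 5906.2 m

5906.2 m


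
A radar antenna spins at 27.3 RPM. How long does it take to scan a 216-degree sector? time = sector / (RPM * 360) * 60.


t = 216 / (27.3 * 360) * 60 = 1.32 s

1.32 s


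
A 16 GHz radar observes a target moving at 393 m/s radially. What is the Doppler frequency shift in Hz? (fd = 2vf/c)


fd = 2 * 393 * 16000000000.0 / 3e8 = 41920.0 Hz

41920.0 Hz


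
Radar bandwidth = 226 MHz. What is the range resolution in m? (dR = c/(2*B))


dR = 3e8 / (2 * 226000000.0) = 0.66 m

0.66 m


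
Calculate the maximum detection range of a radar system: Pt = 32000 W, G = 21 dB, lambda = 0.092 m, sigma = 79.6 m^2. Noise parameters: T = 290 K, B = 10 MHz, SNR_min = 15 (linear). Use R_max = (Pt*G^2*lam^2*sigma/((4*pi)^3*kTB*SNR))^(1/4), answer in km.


G_lin = 10^(21/10) = 125.892541
R^4 = 32000 * 125.892541^2 * 0.092^2 * 79.6 / ((4*pi)^3 * 1.38e-23 * 290 * 10000000.0 * 15)
R^4 = 2.86841e17 m^4
R_max = (2.86841e17)^(1/4) = 23142.5 m = 23.1 km

23.1 km


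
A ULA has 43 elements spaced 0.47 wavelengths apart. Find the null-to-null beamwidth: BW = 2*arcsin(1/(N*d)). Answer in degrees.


1/(N*d) = 1/(43*0.47) = 0.04948
BW = 2*arcsin(0.04948) = 5.7 degrees

5.7 degrees


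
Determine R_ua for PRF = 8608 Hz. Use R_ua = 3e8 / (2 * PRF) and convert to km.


R_ua = 3e8 / (2 * 8608) = 17425.7 m = 17.4 km

17.4 km


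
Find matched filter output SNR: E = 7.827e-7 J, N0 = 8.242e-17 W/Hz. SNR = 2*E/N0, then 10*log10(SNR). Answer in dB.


SNR_lin = 2 * 7.827e-7 / 8.242e-17 = 1.899e10
SNR_dB = 10*log10(1.899e10) = 102.8 dB

102.8 dB


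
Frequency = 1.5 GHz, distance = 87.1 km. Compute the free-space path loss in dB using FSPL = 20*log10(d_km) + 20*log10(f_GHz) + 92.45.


20*log10(87.1) = 38.8
20*log10(1.5) = 3.52
FSPL = 134.8 dB

134.8 dB


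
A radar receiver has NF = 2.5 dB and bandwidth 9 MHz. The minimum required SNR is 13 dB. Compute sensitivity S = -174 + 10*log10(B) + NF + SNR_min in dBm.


10*log10(9000000.0) = 69.54
S = -174 + 69.54 + 2.5 + 13 = -89.0 dBm

-89.0 dBm


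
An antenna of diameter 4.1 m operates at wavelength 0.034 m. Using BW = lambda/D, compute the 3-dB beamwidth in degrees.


BW_rad = 0.034 / 4.1 = 0.008293
BW_deg = 0.48 degrees

0.48 degrees


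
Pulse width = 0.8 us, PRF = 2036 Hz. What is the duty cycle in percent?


DC = 0.8e-6 * 2036 * 100 = 0.16%

0.16%


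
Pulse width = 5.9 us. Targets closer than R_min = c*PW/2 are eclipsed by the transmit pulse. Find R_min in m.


R_min = 3e8 * 5.9e-6 / 2 = 885.0 m

885.0 m
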